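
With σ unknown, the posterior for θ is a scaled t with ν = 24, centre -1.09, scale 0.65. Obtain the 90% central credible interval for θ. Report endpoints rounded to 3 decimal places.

[-2.202, 0.022]

The t_24 distribution is symmetric; the 90% interval is -1.09 ± t·0.65 with t_{0.95,24} = 1.711.
Half-width: 1.711 × 0.65 = 1.112.
-1.09 − 1.112 = -2.202; -1.09 + 1.112 = 0.022.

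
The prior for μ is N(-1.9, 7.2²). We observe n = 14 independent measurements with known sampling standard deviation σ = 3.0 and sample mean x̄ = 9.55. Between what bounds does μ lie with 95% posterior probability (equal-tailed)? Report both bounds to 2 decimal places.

[7.85, 10.97]

Posterior precision = 1/7.2² + 14/3.0² = 0.0193 + 1.5556 = 1.5748, so posterior SD = 0.7969.
Posterior mean = (-1.9/7.2² + 14·9.55/3.0²) / 1.5748 = 9.4098.
Interval: 9.4098 ± 1.960 × 0.7969 → [7.85, 10.97].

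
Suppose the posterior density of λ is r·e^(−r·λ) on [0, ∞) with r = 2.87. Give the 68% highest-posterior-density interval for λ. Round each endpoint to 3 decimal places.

The exponential density is strictly decreasing on [0, ∞), so the HPD interval is anchored at 0: [0, q] with P(λ ≤ q) = 0.68.
q = −ln(1 − 0.68) / 2.87 = 1.1394 / 2.87 = 0.397.

[0.000, 0.397]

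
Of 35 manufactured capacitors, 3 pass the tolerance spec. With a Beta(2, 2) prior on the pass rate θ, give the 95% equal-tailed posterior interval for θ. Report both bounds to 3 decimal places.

Posterior: Beta(2+3, 2+32) = Beta(5, 34).
Equal-tailed 95% interval: the 0.025 and 0.975 quantiles of Beta(5, 34).
Posterior mean ≈ 0.128, SD ≈ 0.053; a Normal approximation gives roughly [0.025, 0.232].
Exact: F⁻¹(0.025) = 0.044; F⁻¹(0.975) = 0.248.

[0.044, 0.248]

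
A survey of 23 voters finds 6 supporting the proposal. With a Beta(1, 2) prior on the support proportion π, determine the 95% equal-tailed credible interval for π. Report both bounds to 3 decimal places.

[0.121, 0.451]

Posterior: Beta(1+6, 2+17) = Beta(7, 19).
Equal-tailed 95% interval: the 0.025 and 0.975 quantiles of Beta(7, 19).
Posterior mean ≈ 0.269, SD ≈ 0.085; a Normal approximation gives roughly [0.102, 0.437].
Exact: F⁻¹(0.025) = 0.121; F⁻¹(0.975) = 0.451.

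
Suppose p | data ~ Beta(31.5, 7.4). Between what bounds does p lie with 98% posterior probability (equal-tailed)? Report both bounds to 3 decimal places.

Posterior: Beta(31.5, 7.4).
Equal-tailed 98% interval: the 0.01 and 0.99 quantiles of Beta(31.5, 7.4).
Posterior mean ≈ 0.810, SD ≈ 0.062; a Normal approximation gives roughly [0.665, 0.954].
Exact: F⁻¹(0.01) = 0.645; F⁻¹(0.99) = 0.929.

[0.645, 0.929]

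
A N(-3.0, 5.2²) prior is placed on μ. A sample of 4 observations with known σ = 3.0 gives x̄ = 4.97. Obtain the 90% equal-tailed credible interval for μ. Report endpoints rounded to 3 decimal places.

[1.987, 6.728]

Posterior precision = 1/5.2² + 4/3.0² = 0.0370 + 0.4444 = 0.4814, so posterior SD = 1.4412.
Posterior mean = (-3.0/5.2² + 4·4.97/3.0²) / 0.4814 = 4.3578.
Interval: 4.3578 ± 1.645 × 1.4412 → [1.987, 6.728].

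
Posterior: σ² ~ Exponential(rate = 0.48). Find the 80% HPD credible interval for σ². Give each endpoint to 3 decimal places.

[0.000, 3.353]

The exponential density is strictly decreasing on [0, ∞), so the HPD interval is anchored at 0: [0, q] with P(σ² ≤ q) = 0.80.
q = −ln(1 − 0.80) / 0.48 = 1.6094 / 0.48 = 3.353.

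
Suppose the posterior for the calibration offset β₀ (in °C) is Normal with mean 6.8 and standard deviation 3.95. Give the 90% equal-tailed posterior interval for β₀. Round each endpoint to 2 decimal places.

[0.30, 13.30]

The posterior is symmetric, so the 90% equal-tailed interval is β₀ = 6.8 ± z·3.95 with z = 1.645.
Half-width: 1.645 × 3.95 = 6.50.
6.8 − 6.50 = 0.30; 6.8 + 6.50 = 13.30.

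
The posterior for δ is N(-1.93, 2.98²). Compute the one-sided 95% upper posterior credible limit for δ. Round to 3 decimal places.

Need U with P(δ ≤ U) = 0.95: U = -1.93 + z_{0.05}·2.98.
z = 1.645; U = -1.93 + 1.645 × 2.98 = 2.972.

2.972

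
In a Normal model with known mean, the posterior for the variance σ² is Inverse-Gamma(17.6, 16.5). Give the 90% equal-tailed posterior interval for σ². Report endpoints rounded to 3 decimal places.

Inverse-Gamma(17.6, 16.5) quantiles: F⁻¹(0.05) and F⁻¹(0.95).
Equivalently, 1/σ² ~ Gamma(17.6, rate = 16.5); invert its 0.95 and 0.05 quantiles.
Posterior mean ≈ 0.994, SD ≈ 0.252; a Normal approximation gives roughly [0.580, 1.408].
Exact: lower = 0.659; upper = 1.459.

[0.659, 1.459]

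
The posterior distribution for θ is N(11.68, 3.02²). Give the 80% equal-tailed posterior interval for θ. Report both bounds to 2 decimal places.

[7.81, 15.55]

The posterior is symmetric, so the 80% equal-tailed interval is θ = 11.68 ± z·3.02 with z = 1.282.
Half-width: 1.282 × 3.02 = 3.87.
11.68 − 3.87 = 7.81; 11.68 + 3.87 = 15.55.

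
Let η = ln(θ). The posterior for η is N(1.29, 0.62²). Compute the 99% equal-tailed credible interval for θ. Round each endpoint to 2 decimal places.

On the log scale the 99% interval is 1.29 ± 2.576 × 0.62 = [-0.3070, 2.8870].
Exponentiate: [e^-0.3070, e^2.8870] = [0.74, 17.94].

[0.74, 17.94]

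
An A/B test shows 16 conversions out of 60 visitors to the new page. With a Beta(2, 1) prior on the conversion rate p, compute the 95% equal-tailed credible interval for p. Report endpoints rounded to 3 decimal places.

Posterior: Beta(2+16, 1+44) = Beta(18, 45).
Equal-tailed 95% interval: the 0.025 and 0.975 quantiles of Beta(18, 45).
Posterior mean ≈ 0.286, SD ≈ 0.056; a Normal approximation gives roughly [0.175, 0.396].
Exact: F⁻¹(0.025) = 0.182; F⁻¹(0.975) = 0.402.

[0.182, 0.402]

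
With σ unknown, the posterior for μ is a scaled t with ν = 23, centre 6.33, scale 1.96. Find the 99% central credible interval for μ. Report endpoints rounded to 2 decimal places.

The t_23 distribution is symmetric; the 99% interval is 6.33 ± t·1.96 with t_{0.995,23} = 2.807.
Half-width: 2.807 × 1.96 = 5.50.
6.33 − 5.50 = 0.83; 6.33 + 5.50 = 11.83.

[0.83, 11.83]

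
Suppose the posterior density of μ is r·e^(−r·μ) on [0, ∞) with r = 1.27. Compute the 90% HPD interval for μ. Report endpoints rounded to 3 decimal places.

The exponential density is strictly decreasing on [0, ∞), so the HPD interval is anchored at 0: [0, q] with P(μ ≤ q) = 0.90.
q = −ln(1 − 0.90) / 1.27 = 2.3026 / 1.27 = 1.813.

[0.000, 1.813]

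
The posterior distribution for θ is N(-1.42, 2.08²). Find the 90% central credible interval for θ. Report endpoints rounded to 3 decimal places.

The posterior is symmetric, so the 90% equal-tailed interval is θ = -1.42 ± z·2.08 with z = 1.645.
Half-width: 1.645 × 2.08 = 3.421.
-1.42 − 3.421 = -4.841; -1.42 + 3.421 = 2.001.

[-4.841, 2.001]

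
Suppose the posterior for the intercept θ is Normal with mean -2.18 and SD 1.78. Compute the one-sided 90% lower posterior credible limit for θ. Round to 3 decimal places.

-4.461

Need L with P(θ ≥ L) = 0.90: L = -2.18 − z_{0.1}·1.78.
z = 1.282; L = -2.18 − 1.282 × 1.78 = -4.461.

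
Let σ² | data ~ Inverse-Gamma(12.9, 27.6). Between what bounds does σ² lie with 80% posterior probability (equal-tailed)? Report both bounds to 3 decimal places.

Inverse-Gamma(12.9, 27.6) quantiles: F⁻¹(0.1) and F⁻¹(0.9).
Equivalently, 1/σ² ~ Gamma(12.9, rate = 27.6); invert its 0.9 and 0.1 quantiles.
Posterior mean ≈ 2.319, SD ≈ 0.703; a Normal approximation gives roughly [1.419, 3.220].
Exact: lower = 1.563; upper = 3.223.

[1.563, 3.223]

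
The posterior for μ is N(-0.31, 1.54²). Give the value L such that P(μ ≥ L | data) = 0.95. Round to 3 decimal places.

Need L with P(μ ≥ L) = 0.95: L = -0.31 − z_{0.05}·1.54.
z = 1.645; L = -0.31 − 1.645 × 1.54 = -2.843.

-2.843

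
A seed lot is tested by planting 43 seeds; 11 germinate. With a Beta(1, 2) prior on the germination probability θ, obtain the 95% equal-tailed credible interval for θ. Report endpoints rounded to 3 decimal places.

[0.146, 0.395]

Posterior: Beta(1+11, 2+32) = Beta(12, 34).
Equal-tailed 95% interval: the 0.025 and 0.975 quantiles of Beta(12, 34).
Posterior mean ≈ 0.261, SD ≈ 0.064; a Normal approximation gives roughly [0.135, 0.386].
Exact: F⁻¹(0.025) = 0.146; F⁻¹(0.975) = 0.395.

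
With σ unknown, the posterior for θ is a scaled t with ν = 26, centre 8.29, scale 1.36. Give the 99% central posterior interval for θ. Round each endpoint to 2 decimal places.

The t_26 distribution is symmetric; the 99% interval is 8.29 ± t·1.36 with t_{0.995,26} = 2.779.
Half-width: 2.779 × 1.36 = 3.78.
8.29 − 3.78 = 4.51; 8.29 + 3.78 = 12.07.

[4.51, 12.07]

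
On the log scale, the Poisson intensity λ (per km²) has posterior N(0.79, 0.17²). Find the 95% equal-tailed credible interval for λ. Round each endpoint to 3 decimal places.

[1.579, 3.075]

On the log scale the 95% interval is 0.79 ± 1.960 × 0.17 = [0.4568, 1.1232].
Exponentiate: [e^0.4568, e^1.1232] = [1.579, 3.075].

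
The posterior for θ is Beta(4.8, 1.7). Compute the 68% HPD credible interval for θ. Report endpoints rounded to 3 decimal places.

[0.652, 0.957]

The posterior is unimodal and skewed, so the HPD interval has equal density at both endpoints and is the shortest 68% interval.
Solving f(0.652) = f(0.957) with F(0.957) − F(0.652) = 0.68 gives [0.652, 0.957].
For comparison, the equal-tailed interval is [0.571, 0.901]; the HPD is narrower and shifted toward the mode.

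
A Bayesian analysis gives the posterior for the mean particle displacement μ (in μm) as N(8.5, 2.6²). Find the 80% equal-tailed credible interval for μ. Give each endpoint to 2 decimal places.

[5.17, 11.83]

The posterior is symmetric, so the 80% equal-tailed interval is μ = 8.5 ± z·2.6 with z = 1.282.
Half-width: 1.282 × 2.6 = 3.33.
8.5 − 3.33 = 5.17; 8.5 + 3.33 = 11.83.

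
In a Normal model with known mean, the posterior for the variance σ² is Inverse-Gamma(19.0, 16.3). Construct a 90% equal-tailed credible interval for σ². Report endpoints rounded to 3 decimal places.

[0.611, 1.310]

Inverse-Gamma(19.0, 16.3) quantiles: F⁻¹(0.05) and F⁻¹(0.95).
Equivalently, 1/σ² ~ Gamma(19.0, rate = 16.3); invert its 0.95 and 0.05 quantiles.
Posterior mean ≈ 0.906, SD ≈ 0.220; a Normal approximation gives roughly [0.544, 1.267].
Exact: lower = 0.611; upper = 1.310.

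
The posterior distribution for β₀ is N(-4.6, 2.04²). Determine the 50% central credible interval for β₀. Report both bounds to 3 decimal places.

[-5.976, -3.224]

The posterior is symmetric, so the 50% equal-tailed interval is β₀ = -4.6 ± z·2.04 with z = 0.674.
Half-width: 0.674 × 2.04 = 1.376.
-4.6 − 1.376 = -5.976; -4.6 + 1.376 = -3.224.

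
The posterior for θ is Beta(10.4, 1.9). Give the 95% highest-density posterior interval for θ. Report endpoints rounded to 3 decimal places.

[0.653, 0.996]

The posterior is unimodal and skewed, so the HPD interval has equal density at both endpoints and is the shortest 95% interval.
Solving f(0.653) = f(0.996) with F(0.996) − F(0.653) = 0.95 gives [0.653, 0.996].
For comparison, the equal-tailed interval is [0.607, 0.981]; the HPD is narrower and shifted toward the mode.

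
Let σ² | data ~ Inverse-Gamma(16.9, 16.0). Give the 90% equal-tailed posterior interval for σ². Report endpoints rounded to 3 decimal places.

[0.662, 1.488]

Inverse-Gamma(16.9, 16.0) quantiles: F⁻¹(0.05) and F⁻¹(0.95).
Equivalently, 1/σ² ~ Gamma(16.9, rate = 16.0); invert its 0.95 and 0.05 quantiles.
Posterior mean ≈ 1.006, SD ≈ 0.261; a Normal approximation gives roughly [0.577, 1.435].
Exact: lower = 0.662; upper = 1.488.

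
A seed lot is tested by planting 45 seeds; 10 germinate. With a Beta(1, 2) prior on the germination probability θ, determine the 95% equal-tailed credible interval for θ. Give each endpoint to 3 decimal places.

Posterior: Beta(1+10, 2+35) = Beta(11, 37).
Equal-tailed 95% interval: the 0.025 and 0.975 quantiles of Beta(11, 37).
Posterior mean ≈ 0.229, SD ≈ 0.060; a Normal approximation gives roughly [0.111, 0.347].
Exact: F⁻¹(0.025) = 0.123; F⁻¹(0.975) = 0.357.

[0.123, 0.357]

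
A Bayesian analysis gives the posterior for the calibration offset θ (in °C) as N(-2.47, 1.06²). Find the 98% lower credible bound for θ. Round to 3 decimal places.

-4.647

Need L with P(θ ≥ L) = 0.98: L = -2.47 − z_{0.02}·1.06.
z = 2.054; L = -2.47 − 2.054 × 1.06 = -4.647.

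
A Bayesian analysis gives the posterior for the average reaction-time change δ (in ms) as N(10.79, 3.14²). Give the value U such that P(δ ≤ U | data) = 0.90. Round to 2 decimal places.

Need U with P(δ ≤ U) = 0.90: U = 10.79 + z_{0.1}·3.14.
z = 1.282; U = 10.79 + 1.282 × 3.14 = 14.81.

14.81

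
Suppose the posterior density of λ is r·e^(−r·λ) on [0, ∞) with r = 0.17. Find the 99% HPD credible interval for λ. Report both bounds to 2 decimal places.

The exponential density is strictly decreasing on [0, ∞), so the HPD interval is anchored at 0: [0, q] with P(λ ≤ q) = 0.99.
q = −ln(1 − 0.99) / 0.17 = 4.6052 / 0.17 = 27.09.

[0.00, 27.09]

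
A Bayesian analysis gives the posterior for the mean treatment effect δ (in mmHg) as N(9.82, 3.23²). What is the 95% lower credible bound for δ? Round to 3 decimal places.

4.507

Need L with P(δ ≥ L) = 0.95: L = 9.82 − z_{0.05}·3.23.
z = 1.645; L = 9.82 − 1.645 × 3.23 = 4.507.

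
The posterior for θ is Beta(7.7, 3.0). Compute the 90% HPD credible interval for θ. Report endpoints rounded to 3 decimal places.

[0.516, 0.933]

The posterior is unimodal and skewed, so the HPD interval has equal density at both endpoints and is the shortest 90% interval.
Solving f(0.516) = f(0.933) with F(0.933) − F(0.516) = 0.90 gives [0.516, 0.933].
For comparison, the equal-tailed interval is [0.481, 0.910]; the HPD is narrower and shifted toward the mode.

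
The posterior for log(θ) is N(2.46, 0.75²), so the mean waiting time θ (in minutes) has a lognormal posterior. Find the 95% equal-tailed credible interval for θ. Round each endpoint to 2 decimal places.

On the log scale the 95% interval is 2.46 ± 1.960 × 0.75 = [0.9900, 3.9300].
Exponentiate: [e^0.9900, e^3.9300] = [2.69, 50.91].

[2.69, 50.91]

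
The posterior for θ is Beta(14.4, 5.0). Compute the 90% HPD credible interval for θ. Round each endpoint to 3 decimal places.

The posterior is unimodal and skewed, so the HPD interval has equal density at both endpoints and is the shortest 90% interval.
Solving f(0.589) = f(0.901) with F(0.901) − F(0.589) = 0.90 gives [0.589, 0.901].
For comparison, the equal-tailed interval is [0.569, 0.886]; the HPD is narrower and shifted toward the mode.

[0.589, 0.901]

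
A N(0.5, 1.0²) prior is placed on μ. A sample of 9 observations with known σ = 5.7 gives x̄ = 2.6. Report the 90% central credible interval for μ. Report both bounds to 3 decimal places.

[-0.500, 2.411]

Posterior precision = 1/1.0² + 9/5.7² = 1.0000 + 0.2770 = 1.2770, so posterior SD = 0.8849.
Posterior mean = (0.5/1.0² + 9·2.6/5.7²) / 1.2770 = 0.9555.
Interval: 0.9555 ± 1.645 × 0.8849 → [-0.500, 2.411].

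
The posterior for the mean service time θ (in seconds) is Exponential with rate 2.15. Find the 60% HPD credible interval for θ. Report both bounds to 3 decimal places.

The exponential density is strictly decreasing on [0, ∞), so the HPD interval is anchored at 0: [0, q] with P(θ ≤ q) = 0.60.
q = −ln(1 − 0.60) / 2.15 = 0.9163 / 2.15 = 0.426.

[0.000, 0.426]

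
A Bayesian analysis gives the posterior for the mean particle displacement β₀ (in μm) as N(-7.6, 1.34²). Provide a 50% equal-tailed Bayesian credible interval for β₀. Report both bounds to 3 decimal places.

The posterior is symmetric, so the 50% equal-tailed interval is β₀ = -7.6 ± z·1.34 with z = 0.674.
Half-width: 0.674 × 1.34 = 0.904.
-7.6 − 0.904 = -8.504; -7.6 + 0.904 = -6.696.

[-8.504, -6.696]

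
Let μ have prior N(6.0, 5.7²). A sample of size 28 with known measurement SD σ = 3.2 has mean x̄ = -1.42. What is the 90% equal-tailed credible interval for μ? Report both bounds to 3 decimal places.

Posterior precision = 1/5.7² + 28/3.2² = 0.0308 + 2.7344 = 2.7652, so posterior SD = 0.6014.
Posterior mean = (6.0/5.7² + 28·-1.42/3.2²) / 2.7652 = -1.3374.
Interval: -1.3374 ± 1.645 × 0.6014 → [-2.327, -0.348].

[-2.327, -0.348]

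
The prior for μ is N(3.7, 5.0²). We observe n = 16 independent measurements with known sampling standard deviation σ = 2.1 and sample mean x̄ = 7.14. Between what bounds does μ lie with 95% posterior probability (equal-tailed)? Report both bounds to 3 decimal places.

Posterior precision = 1/5.0² + 16/2.1² = 0.0400 + 3.6281 = 3.6681, so posterior SD = 0.5221.
Posterior mean = (3.7/5.0² + 16·7.14/2.1²) / 3.6681 = 7.1025.
Interval: 7.1025 ± 1.960 × 0.5221 → [6.079, 8.126].

[6.079, 8.126]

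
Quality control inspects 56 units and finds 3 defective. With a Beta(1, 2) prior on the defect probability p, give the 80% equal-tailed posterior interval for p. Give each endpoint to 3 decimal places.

Posterior: Beta(1+3, 2+53) = Beta(4, 55).
Equal-tailed 80% interval: the 0.1 and 0.9 quantiles of Beta(4, 55).
Posterior mean ≈ 0.068, SD ≈ 0.032; a Normal approximation gives roughly [0.026, 0.109].
Exact: F⁻¹(0.1) = 0.030; F⁻¹(0.9) = 0.112.

[0.030, 0.112]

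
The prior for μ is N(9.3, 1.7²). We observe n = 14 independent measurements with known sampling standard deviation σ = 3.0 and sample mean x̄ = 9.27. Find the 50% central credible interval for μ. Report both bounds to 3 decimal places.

[8.786, 9.765]

Posterior precision = 1/1.7² + 14/3.0² = 0.3460 + 1.5556 = 1.9016, so posterior SD = 0.7252.
Posterior mean = (9.3/1.7² + 14·9.27/3.0²) / 1.9016 = 9.2755.
Interval: 9.2755 ± 0.674 × 0.7252 → [8.786, 9.765].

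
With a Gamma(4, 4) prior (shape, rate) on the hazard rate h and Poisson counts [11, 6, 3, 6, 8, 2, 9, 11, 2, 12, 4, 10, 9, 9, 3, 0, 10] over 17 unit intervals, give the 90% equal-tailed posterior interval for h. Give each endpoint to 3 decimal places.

Posterior: Gamma(4+115, 4+17) = Gamma(119, 21) (shape, rate).
Equal-tailed 90% interval: Gamma(119, 21) quantiles at 0.05 and 0.95.
Posterior mean ≈ 5.667, SD ≈ 0.519; a Normal approximation gives roughly [4.812, 6.521].
Exact: lower = 4.840; upper = 6.547.

[4.840, 6.547]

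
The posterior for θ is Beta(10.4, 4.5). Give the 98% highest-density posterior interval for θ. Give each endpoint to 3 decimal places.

[0.424, 0.930]

The posterior is unimodal and skewed, so the HPD interval has equal density at both endpoints and is the shortest 98% interval.
Solving f(0.424) = f(0.930) with F(0.930) − F(0.424) = 0.98 gives [0.424, 0.930].
For comparison, the equal-tailed interval is [0.404, 0.917]; the HPD is narrower and shifted toward the mode.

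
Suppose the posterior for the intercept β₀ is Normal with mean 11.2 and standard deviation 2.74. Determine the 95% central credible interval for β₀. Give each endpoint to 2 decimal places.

[5.83, 16.57]

The posterior is symmetric, so the 95% equal-tailed interval is β₀ = 11.2 ± z·2.74 with z = 1.960.
Half-width: 1.960 × 2.74 = 5.37.
11.2 − 5.37 = 5.83; 11.2 + 5.37 = 16.57.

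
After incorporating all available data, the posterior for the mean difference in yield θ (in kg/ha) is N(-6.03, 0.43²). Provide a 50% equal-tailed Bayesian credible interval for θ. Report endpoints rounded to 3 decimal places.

The posterior is symmetric, so the 50% equal-tailed interval is θ = -6.03 ± z·0.43 with z = 0.674.
Half-width: 0.674 × 0.43 = 0.290.
-6.03 − 0.290 = -6.320; -6.03 + 0.290 = -5.740.

[-6.320, -5.740]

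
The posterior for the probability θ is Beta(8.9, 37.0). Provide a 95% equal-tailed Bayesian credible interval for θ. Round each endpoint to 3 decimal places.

[0.094, 0.319]

Posterior: Beta(8.9, 37.0).
Equal-tailed 95% interval: the 0.025 and 0.975 quantiles of Beta(8.9, 37.0).
Posterior mean ≈ 0.194, SD ≈ 0.058; a Normal approximation gives roughly [0.081, 0.307].
Exact: F⁻¹(0.025) = 0.094; F⁻¹(0.975) = 0.319.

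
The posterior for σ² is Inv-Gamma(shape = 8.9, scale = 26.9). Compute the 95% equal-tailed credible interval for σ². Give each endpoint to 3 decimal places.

Inverse-Gamma(8.9, 26.9) quantiles: F⁻¹(0.025) and F⁻¹(0.975).
Equivalently, 1/σ² ~ Gamma(8.9, rate = 26.9); invert its 0.975 and 0.025 quantiles.
Posterior mean ≈ 3.405, SD ≈ 1.296; a Normal approximation gives roughly [0.864, 5.946].
Exact: lower = 1.721; upper = 6.645.

[1.721, 6.645]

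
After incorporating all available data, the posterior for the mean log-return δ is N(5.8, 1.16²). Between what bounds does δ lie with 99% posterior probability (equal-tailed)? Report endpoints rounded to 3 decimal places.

[2.812, 8.788]

The posterior is symmetric, so the 99% equal-tailed interval is δ = 5.8 ± z·1.16 with z = 2.576.
Half-width: 2.576 × 1.16 = 2.988.
5.8 − 2.988 = 2.812; 5.8 + 2.988 = 8.788.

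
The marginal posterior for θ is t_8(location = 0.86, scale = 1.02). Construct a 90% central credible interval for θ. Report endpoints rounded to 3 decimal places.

[-1.037, 2.757]

The t_8 distribution is symmetric; the 90% interval is 0.86 ± t·1.02 with t_{0.95,8} = 1.860.
Half-width: 1.860 × 1.02 = 1.897.
0.86 − 1.897 = -1.037; 0.86 + 1.897 = 2.757.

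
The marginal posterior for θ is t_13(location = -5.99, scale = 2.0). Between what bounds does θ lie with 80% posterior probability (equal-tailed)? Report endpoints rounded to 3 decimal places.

[-8.690, -3.290]

The t_13 distribution is symmetric; the 80% interval is -5.99 ± t·2.0 with t_{0.9,13} = 1.350.
Half-width: 1.350 × 2.0 = 2.700.
-5.99 − 2.700 = -8.690; -5.99 + 2.700 = -3.290.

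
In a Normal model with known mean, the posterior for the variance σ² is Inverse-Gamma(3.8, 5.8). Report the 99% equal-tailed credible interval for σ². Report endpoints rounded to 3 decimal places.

[0.545, 9.685]

Inverse-Gamma(3.8, 5.8) quantiles: F⁻¹(0.005) and F⁻¹(0.995).
Equivalently, 1/σ² ~ Gamma(3.8, rate = 5.8); invert its 0.995 and 0.005 quantiles.
Posterior mean ≈ 2.071, SD ≈ 1.544; a Normal approximation gives roughly [-1.906, 6.048].
Exact: lower = 0.545; upper = 9.685.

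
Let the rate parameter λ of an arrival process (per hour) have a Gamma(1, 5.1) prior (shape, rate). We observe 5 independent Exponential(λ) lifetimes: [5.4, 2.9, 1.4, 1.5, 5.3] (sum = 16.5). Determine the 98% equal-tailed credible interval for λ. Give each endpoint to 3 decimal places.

[0.083, 0.607]

Posterior: Gamma(1+5, 5.1+16.5) = Gamma(6, 21.6) (shape, rate).
Equal-tailed 98% interval: Gamma(6, 21.6) quantiles at 0.01 and 0.99.
Posterior mean ≈ 0.278, SD ≈ 0.113; a Normal approximation gives roughly [0.014, 0.542].
Exact: lower = 0.083; upper = 0.607.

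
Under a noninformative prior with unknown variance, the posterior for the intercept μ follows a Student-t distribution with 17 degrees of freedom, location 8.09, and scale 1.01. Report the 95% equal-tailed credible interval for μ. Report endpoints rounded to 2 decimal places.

[5.96, 10.22]

The t_17 distribution is symmetric; the 95% interval is 8.09 ± t·1.01 with t_{0.975,17} = 2.110.
Half-width: 2.110 × 1.01 = 2.13.
8.09 − 2.13 = 5.96; 8.09 + 2.13 = 10.22.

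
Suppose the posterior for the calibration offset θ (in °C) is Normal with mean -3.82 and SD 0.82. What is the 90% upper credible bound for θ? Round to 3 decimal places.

-2.769

Need U with P(θ ≤ U) = 0.90: U = -3.82 + z_{0.1}·0.82.
z = 1.282; U = -3.82 + 1.282 × 0.82 = -2.769.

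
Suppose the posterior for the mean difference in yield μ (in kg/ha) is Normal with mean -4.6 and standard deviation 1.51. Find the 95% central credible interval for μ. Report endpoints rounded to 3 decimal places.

[-7.560, -1.640]

The posterior is symmetric, so the 95% equal-tailed interval is μ = -4.6 ± z·1.51 with z = 1.960.
Half-width: 1.960 × 1.51 = 2.960.
-4.6 − 2.960 = -7.560; -4.6 + 2.960 = -1.640.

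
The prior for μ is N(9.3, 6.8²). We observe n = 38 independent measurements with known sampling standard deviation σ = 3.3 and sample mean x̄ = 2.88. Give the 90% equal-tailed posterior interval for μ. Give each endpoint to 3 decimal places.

[2.042, 3.797]

Posterior precision = 1/6.8² + 38/3.3² = 0.0216 + 3.4894 = 3.5111, so posterior SD = 0.5337.
Posterior mean = (9.3/6.8² + 38·2.88/3.3²) / 3.5111 = 2.9195.
Interval: 2.9195 ± 1.645 × 0.5337 → [2.042, 3.797].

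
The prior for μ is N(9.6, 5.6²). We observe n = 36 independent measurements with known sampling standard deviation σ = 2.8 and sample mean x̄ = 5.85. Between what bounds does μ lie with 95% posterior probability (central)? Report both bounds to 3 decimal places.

[4.964, 6.787]

Posterior precision = 1/5.6² + 36/2.8² = 0.0319 + 4.5918 = 4.6237, so posterior SD = 0.4651.
Posterior mean = (9.6/5.6² + 36·5.85/2.8²) / 4.6237 = 5.8759.
Interval: 5.8759 ± 1.960 × 0.4651 → [4.964, 6.787].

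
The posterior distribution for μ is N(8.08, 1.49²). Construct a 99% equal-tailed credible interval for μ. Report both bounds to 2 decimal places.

[4.24, 11.92]

The posterior is symmetric, so the 99% equal-tailed interval is μ = 8.08 ± z·1.49 with z = 2.576.
Half-width: 2.576 × 1.49 = 3.84.
8.08 − 3.84 = 4.24; 8.08 + 3.84 = 11.92.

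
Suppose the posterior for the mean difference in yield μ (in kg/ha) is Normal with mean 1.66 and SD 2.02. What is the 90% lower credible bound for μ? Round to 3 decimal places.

-0.929

Need L with P(μ ≥ L) = 0.90: L = 1.66 − z_{0.1}·2.02.
z = 1.282; L = 1.66 − 1.282 × 2.02 = -0.929.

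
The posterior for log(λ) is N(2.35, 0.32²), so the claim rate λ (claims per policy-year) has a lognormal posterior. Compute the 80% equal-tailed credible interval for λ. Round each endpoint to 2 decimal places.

[6.96, 15.80]

On the log scale the 80% interval is 2.35 ± 1.282 × 0.32 = [1.9399, 2.7601].
Exponentiate: [e^1.9399, e^2.7601] = [6.96, 15.80].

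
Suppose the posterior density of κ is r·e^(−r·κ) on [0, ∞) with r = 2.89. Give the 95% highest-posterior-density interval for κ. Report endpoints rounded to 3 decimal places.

The exponential density is strictly decreasing on [0, ∞), so the HPD interval is anchored at 0: [0, q] with P(κ ≤ q) = 0.95.
q = −ln(1 − 0.95) / 2.89 = 2.9957 / 2.89 = 1.037.

[0.000, 1.037]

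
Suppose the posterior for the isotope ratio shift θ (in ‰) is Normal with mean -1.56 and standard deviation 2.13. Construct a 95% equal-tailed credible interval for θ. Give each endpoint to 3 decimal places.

The posterior is symmetric, so the 95% equal-tailed interval is θ = -1.56 ± z·2.13 with z = 1.960.
Half-width: 1.960 × 2.13 = 4.175.
-1.56 − 4.175 = -5.735; -1.56 + 4.175 = 2.615.

[-5.735, 2.615]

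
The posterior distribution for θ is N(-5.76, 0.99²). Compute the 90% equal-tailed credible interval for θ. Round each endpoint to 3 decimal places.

[-7.388, -4.132]

The posterior is symmetric, so the 90% equal-tailed interval is θ = -5.76 ± z·0.99 with z = 1.645.
Half-width: 1.645 × 0.99 = 1.628.
-5.76 − 1.628 = -7.388; -5.76 + 1.628 = -4.132.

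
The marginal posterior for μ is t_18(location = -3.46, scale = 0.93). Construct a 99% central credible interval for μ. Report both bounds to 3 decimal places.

[-6.137, -0.783]

The t_18 distribution is symmetric; the 99% interval is -3.46 ± t·0.93 with t_{0.995,18} = 2.878.
Half-width: 2.878 × 0.93 = 2.677.
-3.46 − 2.677 = -6.137; -3.46 + 2.677 = -0.783.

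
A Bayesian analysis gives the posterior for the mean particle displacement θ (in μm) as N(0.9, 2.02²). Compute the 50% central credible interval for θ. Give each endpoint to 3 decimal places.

The posterior is symmetric, so the 50% equal-tailed interval is θ = 0.9 ± z·2.02 with z = 0.674.
Half-width: 0.674 × 2.02 = 1.362.
0.9 − 1.362 = -0.462; 0.9 + 1.362 = 2.262.

[-0.462, 2.262]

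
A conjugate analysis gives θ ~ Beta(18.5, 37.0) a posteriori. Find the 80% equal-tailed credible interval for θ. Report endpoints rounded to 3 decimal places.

Posterior: Beta(18.5, 37.0).
Equal-tailed 80% interval: the 0.1 and 0.9 quantiles of Beta(18.5, 37.0).
Posterior mean ≈ 0.333, SD ≈ 0.063; a Normal approximation gives roughly [0.253, 0.414].
Exact: F⁻¹(0.1) = 0.254; F⁻¹(0.9) = 0.415.

[0.254, 0.415]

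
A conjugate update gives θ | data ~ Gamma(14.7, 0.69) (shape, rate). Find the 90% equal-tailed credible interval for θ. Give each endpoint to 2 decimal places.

Posterior: Gamma(shape 14.7, rate 0.69).
Equal-tailed 90% interval: Gamma(14.7, 0.69) quantiles at 0.05 and 0.95.
Posterior mean ≈ 21.30, SD ≈ 5.56; a Normal approximation gives roughly [12.16, 30.44].
Exact: lower = 13.06; upper = 31.19.

[13.06, 31.19]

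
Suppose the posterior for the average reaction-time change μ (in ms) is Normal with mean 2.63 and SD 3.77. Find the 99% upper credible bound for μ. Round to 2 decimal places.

Need U with P(μ ≤ U) = 0.99: U = 2.63 + z_{0.01}·3.77.
z = 2.326; U = 2.63 + 2.326 × 3.77 = 11.40.

11.40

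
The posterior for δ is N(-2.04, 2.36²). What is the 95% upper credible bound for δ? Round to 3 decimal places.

1.842

Need U with P(δ ≤ U) = 0.95: U = -2.04 + z_{0.05}·2.36.
z = 1.645; U = -2.04 + 1.645 × 2.36 = 1.842.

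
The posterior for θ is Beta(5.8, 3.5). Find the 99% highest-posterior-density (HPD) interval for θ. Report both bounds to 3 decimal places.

The posterior is unimodal and skewed, so the HPD interval has equal density at both endpoints and is the shortest 99% interval.
Solving f(0.244) = f(0.944) with F(0.944) − F(0.244) = 0.99 gives [0.244, 0.944].
For comparison, the equal-tailed interval is [0.227, 0.932]; the HPD is narrower and shifted toward the mode.

[0.244, 0.944]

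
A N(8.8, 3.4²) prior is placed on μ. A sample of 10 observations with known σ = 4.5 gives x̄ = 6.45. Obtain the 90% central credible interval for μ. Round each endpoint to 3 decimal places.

Posterior precision = 1/3.4² + 10/4.5² = 0.0865 + 0.4938 = 0.5803, so posterior SD = 1.3127.
Posterior mean = (8.8/3.4² + 10·6.45/4.5²) / 0.5803 = 6.8003.
Interval: 6.8003 ± 1.645 × 1.3127 → [4.641, 8.959].

[4.641, 8.959]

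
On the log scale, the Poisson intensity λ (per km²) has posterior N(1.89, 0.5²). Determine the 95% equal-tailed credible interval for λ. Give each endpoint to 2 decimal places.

[2.48, 17.64]

On the log scale the 95% interval is 1.89 ± 1.960 × 0.5 = [0.9100, 2.8700].
Exponentiate: [e^0.9100, e^2.8700] = [2.48, 17.64].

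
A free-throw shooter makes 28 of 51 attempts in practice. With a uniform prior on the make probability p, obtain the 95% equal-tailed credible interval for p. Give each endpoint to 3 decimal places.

Posterior: Beta(1+28, 1+23) = Beta(29, 24).
Equal-tailed 95% interval: the 0.025 and 0.975 quantiles of Beta(29, 24).
Posterior mean ≈ 0.547, SD ≈ 0.068; a Normal approximation gives roughly [0.414, 0.680].
Exact: F⁻¹(0.025) = 0.413; F⁻¹(0.975) = 0.678.

[0.413, 0.678]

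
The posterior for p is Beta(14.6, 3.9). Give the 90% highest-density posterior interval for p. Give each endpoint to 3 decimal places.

[0.646, 0.938]

The posterior is unimodal and skewed, so the HPD interval has equal density at both endpoints and is the shortest 90% interval.
Solving f(0.646) = f(0.938) with F(0.938) − F(0.646) = 0.90 gives [0.646, 0.938].
For comparison, the equal-tailed interval is [0.621, 0.921]; the HPD is narrower and shifted toward the mode.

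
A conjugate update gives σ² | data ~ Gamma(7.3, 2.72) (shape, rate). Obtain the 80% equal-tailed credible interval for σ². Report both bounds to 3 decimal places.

Posterior: Gamma(shape 7.3, rate 2.72).
Equal-tailed 80% interval: Gamma(7.3, 2.72) quantiles at 0.1 and 0.9.
Posterior mean ≈ 2.684, SD ≈ 0.993; a Normal approximation gives roughly [1.411, 3.957].
Exact: lower = 1.515; upper = 4.009.

[1.515, 4.009]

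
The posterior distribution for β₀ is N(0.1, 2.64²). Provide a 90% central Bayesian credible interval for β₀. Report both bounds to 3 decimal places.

[-4.242, 4.442]

The posterior is symmetric, so the 90% equal-tailed interval is β₀ = 0.1 ± z·2.64 with z = 1.645.
Half-width: 1.645 × 2.64 = 4.342.
0.1 − 4.342 = -4.242; 0.1 + 4.342 = 4.442.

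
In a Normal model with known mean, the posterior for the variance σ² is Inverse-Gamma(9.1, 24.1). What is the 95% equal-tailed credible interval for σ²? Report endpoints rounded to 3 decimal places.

[1.516, 5.762]

Inverse-Gamma(9.1, 24.1) quantiles: F⁻¹(0.025) and F⁻¹(0.975).
Equivalently, 1/σ² ~ Gamma(9.1, rate = 24.1); invert its 0.975 and 0.025 quantiles.
Posterior mean ≈ 2.975, SD ≈ 1.117; a Normal approximation gives roughly [0.787, 5.164].
Exact: lower = 1.516; upper = 5.762.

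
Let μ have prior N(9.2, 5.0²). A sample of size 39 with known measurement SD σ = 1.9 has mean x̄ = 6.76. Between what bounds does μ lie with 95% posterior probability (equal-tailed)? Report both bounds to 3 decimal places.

Posterior precision = 1/5.0² + 39/1.9² = 0.0400 + 10.8033 = 10.8433, so posterior SD = 0.3037.
Posterior mean = (9.2/5.0² + 39·6.76/1.9²) / 10.8433 = 6.7690.
Interval: 6.7690 ± 1.960 × 0.3037 → [6.174, 7.364].

[6.174, 7.364]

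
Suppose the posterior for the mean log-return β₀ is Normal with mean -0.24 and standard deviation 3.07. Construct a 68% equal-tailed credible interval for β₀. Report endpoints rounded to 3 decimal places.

[-3.293, 2.813]

The posterior is symmetric, so the 68% equal-tailed interval is β₀ = -0.24 ± z·3.07 with z = 0.994.
Half-width: 0.994 × 3.07 = 3.053.
-0.24 − 3.053 = -3.293; -0.24 + 3.053 = 2.813.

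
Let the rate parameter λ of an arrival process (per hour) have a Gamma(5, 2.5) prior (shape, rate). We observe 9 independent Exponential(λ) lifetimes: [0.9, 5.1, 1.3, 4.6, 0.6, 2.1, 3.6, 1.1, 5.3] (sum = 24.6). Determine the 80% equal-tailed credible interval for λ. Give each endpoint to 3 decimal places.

Posterior: Gamma(5+9, 2.5+24.6) = Gamma(14, 27.1) (shape, rate).
Equal-tailed 80% interval: Gamma(14, 27.1) quantiles at 0.1 and 0.9.
Posterior mean ≈ 0.517, SD ≈ 0.138; a Normal approximation gives roughly [0.340, 0.694].
Exact: lower = 0.349; upper = 0.700.

[0.349, 0.700]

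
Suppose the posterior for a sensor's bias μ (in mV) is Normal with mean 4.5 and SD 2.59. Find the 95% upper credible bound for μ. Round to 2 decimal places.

8.76

Need U with P(μ ≤ U) = 0.95: U = 4.5 + z_{0.05}·2.59.
z = 1.645; U = 4.5 + 1.645 × 2.59 = 8.76.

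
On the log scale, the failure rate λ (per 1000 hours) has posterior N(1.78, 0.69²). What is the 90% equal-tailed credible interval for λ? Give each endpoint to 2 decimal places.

[1.91, 18.45]

On the log scale the 90% interval is 1.78 ± 1.645 × 0.69 = [0.6451, 2.9149].
Exponentiate: [e^0.6451, e^2.9149] = [1.91, 18.45].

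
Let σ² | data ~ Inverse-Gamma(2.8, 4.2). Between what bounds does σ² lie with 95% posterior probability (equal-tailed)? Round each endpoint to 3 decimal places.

Inverse-Gamma(2.8, 4.2) quantiles: F⁻¹(0.025) and F⁻¹(0.975).
Equivalently, 1/σ² ~ Gamma(2.8, rate = 4.2); invert its 0.975 and 0.025 quantiles.
Posterior mean ≈ 2.333, SD ≈ 2.609; a Normal approximation gives roughly [-2.780, 7.446].
Exact: lower = 0.608; upper = 7.860.

[0.608, 7.860]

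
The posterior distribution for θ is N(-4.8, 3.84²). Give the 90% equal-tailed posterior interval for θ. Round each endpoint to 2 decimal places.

[-11.12, 1.52]

The posterior is symmetric, so the 90% equal-tailed interval is θ = -4.8 ± z·3.84 with z = 1.645.
Half-width: 1.645 × 3.84 = 6.32.
-4.8 − 6.32 = -11.12; -4.8 + 6.32 = 1.52.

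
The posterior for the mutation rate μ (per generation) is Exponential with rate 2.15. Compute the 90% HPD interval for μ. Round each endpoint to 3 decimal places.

[0.000, 1.071]

The exponential density is strictly decreasing on [0, ∞), so the HPD interval is anchored at 0: [0, q] with P(μ ≤ q) = 0.90.
q = −ln(1 − 0.90) / 2.15 = 2.3026 / 2.15 = 1.071.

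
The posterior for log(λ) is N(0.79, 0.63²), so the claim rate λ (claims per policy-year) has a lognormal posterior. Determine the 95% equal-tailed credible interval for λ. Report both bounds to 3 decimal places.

[0.641, 7.574]

On the log scale the 95% interval is 0.79 ± 1.960 × 0.63 = [-0.4448, 2.0248].
Exponentiate: [e^-0.4448, e^2.0248] = [0.641, 7.574].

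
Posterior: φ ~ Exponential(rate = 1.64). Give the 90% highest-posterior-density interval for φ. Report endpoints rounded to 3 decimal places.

[0.000, 1.404]

The exponential density is strictly decreasing on [0, ∞), so the HPD interval is anchored at 0: [0, q] with P(φ ≤ q) = 0.90.
q = −ln(1 − 0.90) / 1.64 = 2.3026 / 1.64 = 1.404.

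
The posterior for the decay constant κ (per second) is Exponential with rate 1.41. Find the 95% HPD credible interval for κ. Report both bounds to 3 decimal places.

The exponential density is strictly decreasing on [0, ∞), so the HPD interval is anchored at 0: [0, q] with P(κ ≤ q) = 0.95.
q = −ln(1 − 0.95) / 1.41 = 2.9957 / 1.41 = 2.125.

[0.000, 2.125]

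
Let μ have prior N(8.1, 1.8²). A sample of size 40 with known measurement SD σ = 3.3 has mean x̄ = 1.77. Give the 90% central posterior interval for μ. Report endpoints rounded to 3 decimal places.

Posterior precision = 1/1.8² + 40/3.3² = 0.3086 + 3.6731 = 3.9817, so posterior SD = 0.5011.
Posterior mean = (8.1/1.8² + 40·1.77/3.3²) / 3.9817 = 2.2607.
Interval: 2.2607 ± 1.645 × 0.5011 → [1.436, 3.085].

[1.436, 3.085]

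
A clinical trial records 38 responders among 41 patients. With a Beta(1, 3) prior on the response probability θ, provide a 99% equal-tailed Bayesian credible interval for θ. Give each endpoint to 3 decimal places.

Posterior: Beta(1+38, 3+3) = Beta(39, 6).
Equal-tailed 99% interval: the 0.005 and 0.995 quantiles of Beta(39, 6).
Posterior mean ≈ 0.867, SD ≈ 0.050; a Normal approximation gives roughly [0.738, 0.996].
Exact: F⁻¹(0.005) = 0.710; F⁻¹(0.995) = 0.964.

[0.710, 0.964]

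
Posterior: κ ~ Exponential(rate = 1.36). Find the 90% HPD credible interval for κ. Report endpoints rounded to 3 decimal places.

The exponential density is strictly decreasing on [0, ∞), so the HPD interval is anchored at 0: [0, q] with P(κ ≤ q) = 0.90.
q = −ln(1 − 0.90) / 1.36 = 2.3026 / 1.36 = 1.693.

[0.000, 1.693]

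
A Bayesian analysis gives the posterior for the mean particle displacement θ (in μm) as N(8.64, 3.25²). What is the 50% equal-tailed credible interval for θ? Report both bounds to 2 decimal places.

[6.45, 10.83]

The posterior is symmetric, so the 50% equal-tailed interval is θ = 8.64 ± z·3.25 with z = 0.674.
Half-width: 0.674 × 3.25 = 2.19.
8.64 − 2.19 = 6.45; 8.64 + 2.19 = 10.83.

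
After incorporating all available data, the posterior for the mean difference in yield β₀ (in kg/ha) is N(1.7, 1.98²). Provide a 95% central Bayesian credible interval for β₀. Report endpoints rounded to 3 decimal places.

[-2.181, 5.581]

The posterior is symmetric, so the 95% equal-tailed interval is β₀ = 1.7 ± z·1.98 with z = 1.960.
Half-width: 1.960 × 1.98 = 3.881.
1.7 − 3.881 = -2.181; 1.7 + 3.881 = 5.581.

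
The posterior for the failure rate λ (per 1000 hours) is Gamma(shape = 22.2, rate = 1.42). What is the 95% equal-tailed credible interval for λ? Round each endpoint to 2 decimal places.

[9.82, 22.78]

Posterior: Gamma(shape 22.2, rate 1.42).
Equal-tailed 95% interval: Gamma(22.2, 1.42) quantiles at 0.025 and 0.975.
Posterior mean ≈ 15.63, SD ≈ 3.32; a Normal approximation gives roughly [9.13, 22.14].
Exact: lower = 9.82; upper = 22.78.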